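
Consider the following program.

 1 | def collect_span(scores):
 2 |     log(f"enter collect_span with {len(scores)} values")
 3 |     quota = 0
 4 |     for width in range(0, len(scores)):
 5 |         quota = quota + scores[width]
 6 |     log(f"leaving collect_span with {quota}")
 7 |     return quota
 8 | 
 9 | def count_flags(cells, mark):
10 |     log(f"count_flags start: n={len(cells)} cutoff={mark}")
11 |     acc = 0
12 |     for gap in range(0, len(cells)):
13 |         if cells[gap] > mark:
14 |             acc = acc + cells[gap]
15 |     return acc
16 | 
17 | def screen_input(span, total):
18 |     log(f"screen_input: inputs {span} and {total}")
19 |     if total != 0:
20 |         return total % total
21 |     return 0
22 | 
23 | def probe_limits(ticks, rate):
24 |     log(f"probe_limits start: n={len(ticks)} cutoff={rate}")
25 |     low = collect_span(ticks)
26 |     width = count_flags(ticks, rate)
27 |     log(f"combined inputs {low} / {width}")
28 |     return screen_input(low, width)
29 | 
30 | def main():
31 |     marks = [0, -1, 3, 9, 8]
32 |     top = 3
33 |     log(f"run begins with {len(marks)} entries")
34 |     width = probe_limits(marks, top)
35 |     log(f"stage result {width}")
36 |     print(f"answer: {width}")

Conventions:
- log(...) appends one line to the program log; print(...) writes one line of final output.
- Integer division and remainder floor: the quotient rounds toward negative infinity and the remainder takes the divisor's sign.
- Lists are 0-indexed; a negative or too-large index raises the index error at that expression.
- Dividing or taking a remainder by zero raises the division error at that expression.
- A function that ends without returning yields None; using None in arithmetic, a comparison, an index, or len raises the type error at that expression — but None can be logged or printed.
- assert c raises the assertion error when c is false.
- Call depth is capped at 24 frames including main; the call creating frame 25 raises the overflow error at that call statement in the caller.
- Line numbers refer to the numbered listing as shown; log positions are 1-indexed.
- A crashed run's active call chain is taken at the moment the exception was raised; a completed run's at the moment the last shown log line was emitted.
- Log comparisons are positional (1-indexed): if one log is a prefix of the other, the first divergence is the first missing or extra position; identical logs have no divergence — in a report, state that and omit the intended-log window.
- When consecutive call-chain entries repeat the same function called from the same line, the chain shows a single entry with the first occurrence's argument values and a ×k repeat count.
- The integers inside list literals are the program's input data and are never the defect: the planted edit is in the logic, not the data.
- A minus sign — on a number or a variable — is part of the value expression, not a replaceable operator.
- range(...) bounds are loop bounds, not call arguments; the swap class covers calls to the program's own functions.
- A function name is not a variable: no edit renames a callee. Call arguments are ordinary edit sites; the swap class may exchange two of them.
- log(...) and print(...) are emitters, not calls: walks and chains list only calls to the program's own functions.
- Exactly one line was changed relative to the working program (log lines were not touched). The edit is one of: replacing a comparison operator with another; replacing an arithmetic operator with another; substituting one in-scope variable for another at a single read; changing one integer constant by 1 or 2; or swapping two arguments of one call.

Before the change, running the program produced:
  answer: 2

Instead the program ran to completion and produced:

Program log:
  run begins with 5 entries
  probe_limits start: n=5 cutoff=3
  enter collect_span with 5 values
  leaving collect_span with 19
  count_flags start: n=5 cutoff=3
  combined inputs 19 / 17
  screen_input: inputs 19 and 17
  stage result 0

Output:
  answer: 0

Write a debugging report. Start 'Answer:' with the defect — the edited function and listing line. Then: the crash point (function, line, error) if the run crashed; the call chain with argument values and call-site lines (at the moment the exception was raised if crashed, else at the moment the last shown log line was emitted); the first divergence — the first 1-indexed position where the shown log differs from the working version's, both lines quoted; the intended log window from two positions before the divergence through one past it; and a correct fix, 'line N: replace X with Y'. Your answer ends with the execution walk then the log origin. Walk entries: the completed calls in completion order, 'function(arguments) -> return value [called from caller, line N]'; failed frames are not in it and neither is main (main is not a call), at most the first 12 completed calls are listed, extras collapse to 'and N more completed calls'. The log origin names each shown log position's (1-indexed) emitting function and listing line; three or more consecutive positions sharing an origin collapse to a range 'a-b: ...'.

Answer: the defect is in screen_input at line 20.
Key observation: Log line 8 is where behavior first shows: 'stage result 0' appears instead of 'stage result 2'.
Call chain: main.
First divergence: position 8 — the shown line 'stage result 0' should read 'stage result 2'.
Intended log window:
  6: combined inputs 19 / 17
  7: screen_input: inputs 19 and 17
  8: stage result 2
Execution walk:
  collect_span([0, -1, 3, 9, 8]) -> 19  [called from probe_limits, line 25]
  count_flags([0, -1, 3, 9, 8], 3) -> 17  [called from probe_limits, line 26]
  screen_input(19, 17) -> 0  [called from probe_limits, line 28]
  probe_limits([0, -1, 3, 9, 8], 3) -> 0  [called from main, line 34]
Origin of each log line:
  1: from main, line 33
  2: from probe_limits, line 24
  3: from collect_span, line 2
  4: from collect_span, line 6
  5: from count_flags, line 10
  6: from probe_limits, line 27
  7: from screen_input, line 18
  8: from main, line 35
A correct fix: line 20: replace `total % total` with `span % total`.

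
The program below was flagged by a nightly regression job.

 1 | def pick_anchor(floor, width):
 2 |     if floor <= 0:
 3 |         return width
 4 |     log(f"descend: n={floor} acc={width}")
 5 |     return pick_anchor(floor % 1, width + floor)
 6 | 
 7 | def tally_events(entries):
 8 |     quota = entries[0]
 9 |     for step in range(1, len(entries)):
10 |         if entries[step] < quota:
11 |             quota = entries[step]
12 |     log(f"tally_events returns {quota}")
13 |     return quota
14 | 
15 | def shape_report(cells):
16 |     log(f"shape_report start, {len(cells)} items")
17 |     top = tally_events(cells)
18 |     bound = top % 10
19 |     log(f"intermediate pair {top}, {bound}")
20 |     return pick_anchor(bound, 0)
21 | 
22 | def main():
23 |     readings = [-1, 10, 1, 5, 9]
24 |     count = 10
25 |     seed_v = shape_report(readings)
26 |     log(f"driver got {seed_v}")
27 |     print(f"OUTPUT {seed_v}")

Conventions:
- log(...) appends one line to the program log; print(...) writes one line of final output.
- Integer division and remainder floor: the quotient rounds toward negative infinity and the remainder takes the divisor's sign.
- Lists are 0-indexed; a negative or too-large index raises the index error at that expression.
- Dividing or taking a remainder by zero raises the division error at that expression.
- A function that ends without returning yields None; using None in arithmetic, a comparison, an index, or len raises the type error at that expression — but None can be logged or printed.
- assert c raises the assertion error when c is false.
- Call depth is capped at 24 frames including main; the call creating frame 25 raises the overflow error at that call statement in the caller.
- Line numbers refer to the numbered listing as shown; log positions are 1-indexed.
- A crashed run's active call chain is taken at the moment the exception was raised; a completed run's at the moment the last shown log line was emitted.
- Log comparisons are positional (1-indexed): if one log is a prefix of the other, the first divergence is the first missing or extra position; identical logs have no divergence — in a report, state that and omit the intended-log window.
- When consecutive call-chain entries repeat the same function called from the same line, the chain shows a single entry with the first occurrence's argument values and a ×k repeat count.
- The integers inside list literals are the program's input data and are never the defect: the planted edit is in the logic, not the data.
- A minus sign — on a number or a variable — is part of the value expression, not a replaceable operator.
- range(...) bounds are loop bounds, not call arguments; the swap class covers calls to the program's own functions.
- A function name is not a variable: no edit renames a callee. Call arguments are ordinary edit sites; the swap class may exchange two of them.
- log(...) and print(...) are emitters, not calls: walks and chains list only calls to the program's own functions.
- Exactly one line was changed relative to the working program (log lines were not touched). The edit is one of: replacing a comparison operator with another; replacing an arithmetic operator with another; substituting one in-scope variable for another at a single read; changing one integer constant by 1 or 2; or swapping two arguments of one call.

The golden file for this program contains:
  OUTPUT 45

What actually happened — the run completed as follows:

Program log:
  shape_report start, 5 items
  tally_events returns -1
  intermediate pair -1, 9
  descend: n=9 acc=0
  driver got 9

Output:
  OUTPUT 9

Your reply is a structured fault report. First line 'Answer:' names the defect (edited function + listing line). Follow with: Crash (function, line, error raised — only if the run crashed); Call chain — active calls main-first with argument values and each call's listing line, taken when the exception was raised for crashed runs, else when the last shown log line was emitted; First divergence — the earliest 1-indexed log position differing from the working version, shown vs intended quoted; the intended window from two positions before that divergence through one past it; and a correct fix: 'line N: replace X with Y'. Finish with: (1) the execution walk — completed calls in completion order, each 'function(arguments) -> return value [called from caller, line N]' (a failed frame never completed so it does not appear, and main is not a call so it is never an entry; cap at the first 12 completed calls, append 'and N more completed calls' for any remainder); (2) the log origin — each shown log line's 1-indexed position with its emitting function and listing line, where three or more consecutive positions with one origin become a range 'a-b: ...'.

Answer: the defect is in pick_anchor at line 5.
Core observation: At log position 5 the runs split — shown 'driver got 9', but the working version logs 'descend: n=8 acc=9'.
Call chain: main.
First divergence: at position 5 the run shows 'driver got 9' where the working version logs 'descend: n=8 acc=9'.
Intended log window:
  3: intermediate pair -1, 9
  4: descend: n=9 acc=0
  5: descend: n=8 acc=9
  6: descend: n=7 acc=17
Execution walk:
  tally_events([-1, 10, 1, 5, 9]) -> -1  [called from shape_report, line 17]
  pick_anchor(0, 9) -> 9  [called from pick_anchor, line 5]
  pick_anchor(9, 0) -> 9  [called from shape_report, line 20]
  shape_report([-1, 10, 1, 5, 9]) -> 9  [called from main, line 25]
Log origins:
  1: emitted by shape_report (line 16)
  2: emitted by tally_events (line 12)
  3: emitted by shape_report (line 19)
  4: emitted by pick_anchor (line 4)
  5: emitted by main (line 26)
A correct fix: line 5: replace `%` with `-`.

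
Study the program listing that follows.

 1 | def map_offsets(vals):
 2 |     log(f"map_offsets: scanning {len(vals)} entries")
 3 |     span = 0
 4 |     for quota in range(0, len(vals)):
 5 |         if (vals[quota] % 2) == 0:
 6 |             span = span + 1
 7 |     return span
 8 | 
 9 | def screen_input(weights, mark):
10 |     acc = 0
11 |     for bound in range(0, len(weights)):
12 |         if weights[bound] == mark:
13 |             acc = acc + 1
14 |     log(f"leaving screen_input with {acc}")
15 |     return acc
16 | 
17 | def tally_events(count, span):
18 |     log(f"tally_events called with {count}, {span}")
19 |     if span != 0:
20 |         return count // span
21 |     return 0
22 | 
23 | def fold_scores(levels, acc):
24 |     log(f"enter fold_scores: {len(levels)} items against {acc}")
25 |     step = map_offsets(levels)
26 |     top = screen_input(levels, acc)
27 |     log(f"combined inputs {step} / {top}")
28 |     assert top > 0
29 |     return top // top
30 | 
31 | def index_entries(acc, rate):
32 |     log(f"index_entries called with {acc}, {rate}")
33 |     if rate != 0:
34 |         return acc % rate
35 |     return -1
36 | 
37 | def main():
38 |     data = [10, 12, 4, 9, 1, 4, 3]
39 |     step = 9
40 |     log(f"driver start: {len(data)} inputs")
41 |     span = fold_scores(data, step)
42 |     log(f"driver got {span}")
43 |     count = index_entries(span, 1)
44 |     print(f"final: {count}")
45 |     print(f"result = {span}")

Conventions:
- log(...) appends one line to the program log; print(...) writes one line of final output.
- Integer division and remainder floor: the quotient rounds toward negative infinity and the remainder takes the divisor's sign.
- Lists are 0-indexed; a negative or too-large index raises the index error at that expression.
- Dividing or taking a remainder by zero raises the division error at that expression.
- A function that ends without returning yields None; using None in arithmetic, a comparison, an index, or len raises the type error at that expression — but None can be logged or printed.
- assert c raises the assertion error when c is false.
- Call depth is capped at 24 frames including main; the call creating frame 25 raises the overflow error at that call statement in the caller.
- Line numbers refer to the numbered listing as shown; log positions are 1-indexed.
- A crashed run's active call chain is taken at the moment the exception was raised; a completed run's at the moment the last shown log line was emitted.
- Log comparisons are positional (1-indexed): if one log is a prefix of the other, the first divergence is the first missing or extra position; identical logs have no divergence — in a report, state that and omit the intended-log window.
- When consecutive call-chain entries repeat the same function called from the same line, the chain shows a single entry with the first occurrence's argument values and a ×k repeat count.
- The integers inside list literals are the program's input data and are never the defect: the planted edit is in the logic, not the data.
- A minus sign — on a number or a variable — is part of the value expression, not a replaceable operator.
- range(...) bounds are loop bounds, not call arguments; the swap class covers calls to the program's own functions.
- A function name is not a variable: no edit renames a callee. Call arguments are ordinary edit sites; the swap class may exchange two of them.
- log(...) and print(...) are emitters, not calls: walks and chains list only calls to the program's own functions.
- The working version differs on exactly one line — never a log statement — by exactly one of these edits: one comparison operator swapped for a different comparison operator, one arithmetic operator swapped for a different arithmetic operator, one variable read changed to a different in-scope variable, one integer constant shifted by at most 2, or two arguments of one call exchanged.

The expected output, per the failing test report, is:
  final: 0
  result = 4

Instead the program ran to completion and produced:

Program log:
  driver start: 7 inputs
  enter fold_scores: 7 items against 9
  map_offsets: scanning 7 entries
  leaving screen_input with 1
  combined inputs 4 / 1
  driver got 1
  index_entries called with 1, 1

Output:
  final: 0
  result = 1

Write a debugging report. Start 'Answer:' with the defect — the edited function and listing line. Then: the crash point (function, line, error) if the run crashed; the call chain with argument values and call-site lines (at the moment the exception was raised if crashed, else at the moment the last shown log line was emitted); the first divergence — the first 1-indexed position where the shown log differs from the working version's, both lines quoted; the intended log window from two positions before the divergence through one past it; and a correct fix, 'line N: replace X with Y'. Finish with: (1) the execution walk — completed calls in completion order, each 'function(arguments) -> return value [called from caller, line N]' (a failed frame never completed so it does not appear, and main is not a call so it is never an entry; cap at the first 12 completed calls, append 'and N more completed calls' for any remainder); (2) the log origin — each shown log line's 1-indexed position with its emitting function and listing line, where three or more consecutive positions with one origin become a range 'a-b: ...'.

Answer: the defect is in fold_scores at line 29.
Key observation: At log position 6 the runs split — shown 'driver got 1', but the working version logs 'driver got 4'.
Call chain: main -> index_entries(1, 1) (called at line 43).
First divergence: position 6 — shown 'driver got 1', intended 'driver got 4'.
Intended log window:
  4: leaving screen_input with 1
  5: combined inputs 4 / 1
  6: driver got 4
  7: index_entries called with 4, 1
Execution walk:
  map_offsets([10, 12, 4, 9, 1, 4, 3]) -> 4  [called from fold_scores, line 25]
  screen_input([10, 12, 4, 9, 1, 4, 3], 9) -> 1  [called from fold_scores, line 26]
  fold_scores([10, 12, 4, 9, 1, 4, 3], 9) -> 1  [called from main, line 41]
  index_entries(1, 1) -> 0  [called from main, line 43]
Log origin:
  1 — main, line 40
  2 — fold_scores, line 24
  3 — map_offsets, line 2
  4 — screen_input, line 14
  5 — fold_scores, line 27
  6 — main, line 42
  7 — index_entries, line 32
A correct fix: line 29: replace `top // top` with `step // top`.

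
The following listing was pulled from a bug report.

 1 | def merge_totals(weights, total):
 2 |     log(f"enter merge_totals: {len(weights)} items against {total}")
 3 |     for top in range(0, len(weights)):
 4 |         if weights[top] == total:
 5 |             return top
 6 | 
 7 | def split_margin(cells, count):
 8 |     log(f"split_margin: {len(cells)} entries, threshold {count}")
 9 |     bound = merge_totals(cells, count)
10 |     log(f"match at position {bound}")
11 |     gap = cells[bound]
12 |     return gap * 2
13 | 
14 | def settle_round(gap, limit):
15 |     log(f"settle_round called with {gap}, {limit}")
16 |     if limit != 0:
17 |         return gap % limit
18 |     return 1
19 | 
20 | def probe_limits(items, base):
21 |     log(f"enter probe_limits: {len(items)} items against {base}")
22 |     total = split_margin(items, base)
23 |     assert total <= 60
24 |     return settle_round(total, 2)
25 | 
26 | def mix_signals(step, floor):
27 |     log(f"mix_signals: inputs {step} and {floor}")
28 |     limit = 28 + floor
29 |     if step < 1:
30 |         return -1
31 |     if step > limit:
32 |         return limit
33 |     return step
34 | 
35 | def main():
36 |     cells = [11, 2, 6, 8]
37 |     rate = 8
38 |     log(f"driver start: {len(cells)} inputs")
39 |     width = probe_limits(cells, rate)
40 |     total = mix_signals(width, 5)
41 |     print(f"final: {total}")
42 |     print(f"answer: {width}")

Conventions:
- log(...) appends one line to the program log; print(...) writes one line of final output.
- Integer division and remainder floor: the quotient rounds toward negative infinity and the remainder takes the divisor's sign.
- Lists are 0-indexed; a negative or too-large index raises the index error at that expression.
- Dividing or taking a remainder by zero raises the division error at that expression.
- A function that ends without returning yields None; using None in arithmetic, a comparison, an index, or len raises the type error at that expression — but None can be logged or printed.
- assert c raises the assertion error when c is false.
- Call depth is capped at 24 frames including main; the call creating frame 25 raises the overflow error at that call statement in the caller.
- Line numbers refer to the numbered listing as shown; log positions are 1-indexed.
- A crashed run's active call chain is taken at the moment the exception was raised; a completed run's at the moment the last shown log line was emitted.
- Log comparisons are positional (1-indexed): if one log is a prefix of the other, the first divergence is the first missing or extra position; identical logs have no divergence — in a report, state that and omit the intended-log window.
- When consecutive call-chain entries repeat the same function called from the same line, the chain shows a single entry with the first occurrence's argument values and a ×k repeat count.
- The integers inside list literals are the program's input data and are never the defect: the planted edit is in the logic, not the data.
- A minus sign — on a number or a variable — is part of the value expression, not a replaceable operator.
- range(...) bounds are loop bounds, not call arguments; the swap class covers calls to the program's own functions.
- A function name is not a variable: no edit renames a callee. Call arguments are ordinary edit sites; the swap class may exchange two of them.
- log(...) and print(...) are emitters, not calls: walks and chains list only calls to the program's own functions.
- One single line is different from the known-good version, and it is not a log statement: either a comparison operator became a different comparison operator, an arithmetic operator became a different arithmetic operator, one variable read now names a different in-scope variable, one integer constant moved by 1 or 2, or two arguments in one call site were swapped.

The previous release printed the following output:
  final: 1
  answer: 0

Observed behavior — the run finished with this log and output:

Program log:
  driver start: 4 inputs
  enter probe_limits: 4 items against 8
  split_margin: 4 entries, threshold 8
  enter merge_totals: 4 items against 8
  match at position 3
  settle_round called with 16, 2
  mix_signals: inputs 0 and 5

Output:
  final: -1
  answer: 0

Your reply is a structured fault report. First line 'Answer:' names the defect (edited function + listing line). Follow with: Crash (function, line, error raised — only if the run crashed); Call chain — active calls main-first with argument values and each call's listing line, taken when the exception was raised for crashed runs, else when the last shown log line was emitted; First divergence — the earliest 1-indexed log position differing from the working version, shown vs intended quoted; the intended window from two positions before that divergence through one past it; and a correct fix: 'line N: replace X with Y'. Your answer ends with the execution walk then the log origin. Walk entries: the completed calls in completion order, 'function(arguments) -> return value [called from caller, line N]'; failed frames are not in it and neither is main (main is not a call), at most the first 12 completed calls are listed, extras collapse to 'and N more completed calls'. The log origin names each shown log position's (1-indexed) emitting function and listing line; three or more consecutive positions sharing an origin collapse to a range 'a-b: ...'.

Answer: the defect is in mix_signals at line 30.
The tell: Log streams are identical — the defect surfaces only in the printed output.
Call chain: main -> mix_signals(0, 5) (called at line 40).
First divergence: none; the two logs match at every position.
Execution walk:
  merge_totals([11, 2, 6, 8], 8) -> 3  [called from split_margin, line 9]
  split_margin([11, 2, 6, 8], 8) -> 16  [called from probe_limits, line 22]
  settle_round(16, 2) -> 0  [called from probe_limits, line 24]
  probe_limits([11, 2, 6, 8], 8) -> 0  [called from main, line 39]
  mix_signals(0, 5) -> -1  [called from main, line 40]
Origin of each log line:
  1 — main, line 38
  2 — probe_limits, line 21
  3 — split_margin, line 8
  4 — merge_totals, line 2
  5 — split_margin, line 10
  6 — settle_round, line 15
  7 — mix_signals, line 27
A correct fix: line 30: replace `-1` with `1`.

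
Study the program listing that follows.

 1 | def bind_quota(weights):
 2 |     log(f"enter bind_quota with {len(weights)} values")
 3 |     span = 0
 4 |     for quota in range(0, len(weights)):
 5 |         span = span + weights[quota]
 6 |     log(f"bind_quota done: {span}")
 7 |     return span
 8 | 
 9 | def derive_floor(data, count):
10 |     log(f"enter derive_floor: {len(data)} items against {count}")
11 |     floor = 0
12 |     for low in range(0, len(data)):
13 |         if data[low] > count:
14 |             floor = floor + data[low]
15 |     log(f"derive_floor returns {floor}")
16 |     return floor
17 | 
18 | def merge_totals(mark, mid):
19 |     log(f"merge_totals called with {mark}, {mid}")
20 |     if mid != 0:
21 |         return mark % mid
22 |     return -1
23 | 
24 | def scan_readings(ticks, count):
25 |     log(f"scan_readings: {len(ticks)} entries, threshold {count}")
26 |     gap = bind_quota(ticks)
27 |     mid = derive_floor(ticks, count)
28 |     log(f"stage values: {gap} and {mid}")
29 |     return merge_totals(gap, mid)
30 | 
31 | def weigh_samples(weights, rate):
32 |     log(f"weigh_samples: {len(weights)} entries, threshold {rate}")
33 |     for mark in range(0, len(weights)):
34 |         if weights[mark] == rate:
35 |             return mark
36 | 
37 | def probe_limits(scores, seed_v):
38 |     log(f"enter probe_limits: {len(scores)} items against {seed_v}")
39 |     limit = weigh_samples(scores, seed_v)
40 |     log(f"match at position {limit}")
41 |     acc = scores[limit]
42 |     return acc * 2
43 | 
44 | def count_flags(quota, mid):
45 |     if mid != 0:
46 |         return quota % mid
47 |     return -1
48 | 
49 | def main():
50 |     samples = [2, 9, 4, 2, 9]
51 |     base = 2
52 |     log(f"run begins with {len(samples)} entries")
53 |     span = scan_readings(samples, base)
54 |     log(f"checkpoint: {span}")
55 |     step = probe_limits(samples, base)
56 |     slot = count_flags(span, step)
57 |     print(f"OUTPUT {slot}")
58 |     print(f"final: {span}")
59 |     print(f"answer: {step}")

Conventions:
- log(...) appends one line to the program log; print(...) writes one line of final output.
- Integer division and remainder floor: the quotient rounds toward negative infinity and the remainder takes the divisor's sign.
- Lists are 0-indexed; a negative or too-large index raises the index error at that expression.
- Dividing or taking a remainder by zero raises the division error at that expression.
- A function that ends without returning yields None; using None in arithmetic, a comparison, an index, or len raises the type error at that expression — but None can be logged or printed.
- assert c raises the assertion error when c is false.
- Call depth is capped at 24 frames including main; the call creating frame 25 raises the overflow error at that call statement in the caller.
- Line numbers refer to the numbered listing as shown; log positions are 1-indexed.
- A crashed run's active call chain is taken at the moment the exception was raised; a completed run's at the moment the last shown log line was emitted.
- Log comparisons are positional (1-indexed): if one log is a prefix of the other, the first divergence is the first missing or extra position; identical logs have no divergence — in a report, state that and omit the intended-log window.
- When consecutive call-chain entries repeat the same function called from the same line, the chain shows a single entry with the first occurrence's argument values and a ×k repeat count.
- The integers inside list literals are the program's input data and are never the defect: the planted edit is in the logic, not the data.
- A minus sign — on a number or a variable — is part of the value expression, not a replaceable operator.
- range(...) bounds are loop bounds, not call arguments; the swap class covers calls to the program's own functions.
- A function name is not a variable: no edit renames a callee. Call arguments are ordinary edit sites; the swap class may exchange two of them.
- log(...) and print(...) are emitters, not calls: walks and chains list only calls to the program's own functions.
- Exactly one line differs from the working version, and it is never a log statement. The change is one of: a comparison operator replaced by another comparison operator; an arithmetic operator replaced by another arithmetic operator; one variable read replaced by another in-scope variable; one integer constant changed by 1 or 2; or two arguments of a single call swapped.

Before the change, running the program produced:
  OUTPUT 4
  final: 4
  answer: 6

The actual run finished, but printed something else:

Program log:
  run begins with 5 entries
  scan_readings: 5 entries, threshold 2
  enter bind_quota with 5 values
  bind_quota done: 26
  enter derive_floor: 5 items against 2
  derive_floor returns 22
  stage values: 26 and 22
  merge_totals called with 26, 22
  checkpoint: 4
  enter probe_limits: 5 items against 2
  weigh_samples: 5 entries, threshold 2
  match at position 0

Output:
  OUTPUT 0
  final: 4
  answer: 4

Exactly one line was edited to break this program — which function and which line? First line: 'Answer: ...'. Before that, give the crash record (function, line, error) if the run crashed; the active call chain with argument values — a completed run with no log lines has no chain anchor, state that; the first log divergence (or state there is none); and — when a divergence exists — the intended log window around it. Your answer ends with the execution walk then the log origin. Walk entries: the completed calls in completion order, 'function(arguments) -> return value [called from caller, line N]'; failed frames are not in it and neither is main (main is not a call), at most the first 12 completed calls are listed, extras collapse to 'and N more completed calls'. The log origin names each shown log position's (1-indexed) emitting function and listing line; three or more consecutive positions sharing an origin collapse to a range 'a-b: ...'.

Answer: the defect is in probe_limits at line 42.
The tell: Every logged value matches the working version; the printed result is what differs.
Call chain: main -> probe_limits([2, 9, 4, 2, 9], 2) (called at line 55).
First divergence: none — the logs agree in full.
Execution walk:
  bind_quota([2, 9, 4, 2, 9]) -> 26  [called from scan_readings, line 26]
  derive_floor([2, 9, 4, 2, 9], 2) -> 22  [called from scan_readings, line 27]
  merge_totals(26, 22) -> 4  [called from scan_readings, line 29]
  scan_readings([2, 9, 4, 2, 9], 2) -> 4  [called from main, line 53]
  weigh_samples([2, 9, 4, 2, 9], 2) -> 0  [called from probe_limits, line 39]
  probe_limits([2, 9, 4, 2, 9], 2) -> 4  [called from main, line 55]
  count_flags(4, 4) -> 0  [called from main, line 56]
Origin of each log line:
  1: from main, line 52
  2: from scan_readings, line 25
  3: from bind_quota, line 2
  4: from bind_quota, line 6
  5: from derive_floor, line 10
  6: from derive_floor, line 15
  7: from scan_readings, line 28
  8: from merge_totals, line 19
  9: from main, line 54
  10: from probe_limits, line 38
  11: from weigh_samples, line 32
  12: from probe_limits, line 40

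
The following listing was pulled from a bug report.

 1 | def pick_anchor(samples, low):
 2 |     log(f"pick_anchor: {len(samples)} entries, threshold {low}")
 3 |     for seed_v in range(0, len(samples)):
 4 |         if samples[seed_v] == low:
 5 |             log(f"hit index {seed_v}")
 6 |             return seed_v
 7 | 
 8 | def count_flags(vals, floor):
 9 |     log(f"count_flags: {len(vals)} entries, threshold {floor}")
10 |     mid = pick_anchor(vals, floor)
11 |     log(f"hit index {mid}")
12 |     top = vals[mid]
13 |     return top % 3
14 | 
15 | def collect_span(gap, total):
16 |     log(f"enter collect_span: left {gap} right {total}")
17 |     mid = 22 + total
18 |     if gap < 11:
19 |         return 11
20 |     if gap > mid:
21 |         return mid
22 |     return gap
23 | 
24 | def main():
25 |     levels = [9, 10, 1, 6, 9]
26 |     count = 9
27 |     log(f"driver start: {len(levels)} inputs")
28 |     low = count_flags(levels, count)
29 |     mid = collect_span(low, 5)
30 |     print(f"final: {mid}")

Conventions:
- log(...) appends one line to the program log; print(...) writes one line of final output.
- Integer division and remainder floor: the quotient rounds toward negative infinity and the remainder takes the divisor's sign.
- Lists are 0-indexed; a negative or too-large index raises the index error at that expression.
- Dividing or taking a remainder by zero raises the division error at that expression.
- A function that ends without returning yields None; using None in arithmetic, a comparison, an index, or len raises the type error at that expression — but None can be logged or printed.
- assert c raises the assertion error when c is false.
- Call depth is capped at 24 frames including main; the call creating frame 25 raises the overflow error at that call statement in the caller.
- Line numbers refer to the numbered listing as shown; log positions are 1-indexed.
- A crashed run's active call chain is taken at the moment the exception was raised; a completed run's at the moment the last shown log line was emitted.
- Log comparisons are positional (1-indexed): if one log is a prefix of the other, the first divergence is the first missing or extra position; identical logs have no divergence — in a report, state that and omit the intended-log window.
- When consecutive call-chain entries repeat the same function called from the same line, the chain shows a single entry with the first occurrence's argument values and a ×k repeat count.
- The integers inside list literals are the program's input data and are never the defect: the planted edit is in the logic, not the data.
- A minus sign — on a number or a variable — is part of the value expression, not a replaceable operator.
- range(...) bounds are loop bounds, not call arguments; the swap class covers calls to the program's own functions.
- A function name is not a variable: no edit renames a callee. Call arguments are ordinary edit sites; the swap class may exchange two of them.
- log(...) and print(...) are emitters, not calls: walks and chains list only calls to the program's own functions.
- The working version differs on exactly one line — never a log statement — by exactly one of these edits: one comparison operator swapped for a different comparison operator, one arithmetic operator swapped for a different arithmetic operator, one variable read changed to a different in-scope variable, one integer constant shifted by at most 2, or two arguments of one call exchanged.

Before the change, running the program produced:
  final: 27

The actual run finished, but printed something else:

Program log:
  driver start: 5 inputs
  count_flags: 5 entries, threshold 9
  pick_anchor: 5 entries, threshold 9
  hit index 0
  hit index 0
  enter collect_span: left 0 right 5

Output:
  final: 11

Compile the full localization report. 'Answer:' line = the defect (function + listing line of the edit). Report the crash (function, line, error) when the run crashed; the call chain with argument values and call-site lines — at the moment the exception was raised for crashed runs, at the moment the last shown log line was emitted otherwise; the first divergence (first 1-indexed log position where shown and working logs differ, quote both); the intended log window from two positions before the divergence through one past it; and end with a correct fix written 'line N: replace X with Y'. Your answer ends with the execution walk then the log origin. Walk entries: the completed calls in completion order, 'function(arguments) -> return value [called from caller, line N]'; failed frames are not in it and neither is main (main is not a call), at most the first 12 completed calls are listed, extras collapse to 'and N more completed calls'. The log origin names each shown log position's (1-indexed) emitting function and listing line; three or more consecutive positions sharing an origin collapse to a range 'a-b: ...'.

Answer: the defect is in count_flags at line 13.
Key observation: The earliest visible damage is log position 6 — 'enter collect_span: left 0 right 5' rather than the intended 'enter collect_span: left 27 right 5'.
Call chain: main -> collect_span(0, 5) (called at line 29).
First divergence: position 6 — shown 'enter collect_span: left 0 right 5', intended 'enter collect_span: left 27 right 5'.
Intended log window:
  4: hit index 0
  5: hit index 0
  6: enter collect_span: left 27 right 5
Execution walk:
  pick_anchor([9, 10, 1, 6, 9], 9) -> 0  [called from count_flags, line 10]
  count_flags([9, 10, 1, 6, 9], 9) -> 0  [called from main, line 28]
  collect_span(0, 5) -> 11  [called from main, line 29]
Log origins:
  1 — main, line 27
  2 — count_flags, line 9
  3 — pick_anchor, line 2
  4 — pick_anchor, line 5
  5 — count_flags, line 11
  6 — collect_span, line 16
A correct fix: line 13: replace `%` with `*`.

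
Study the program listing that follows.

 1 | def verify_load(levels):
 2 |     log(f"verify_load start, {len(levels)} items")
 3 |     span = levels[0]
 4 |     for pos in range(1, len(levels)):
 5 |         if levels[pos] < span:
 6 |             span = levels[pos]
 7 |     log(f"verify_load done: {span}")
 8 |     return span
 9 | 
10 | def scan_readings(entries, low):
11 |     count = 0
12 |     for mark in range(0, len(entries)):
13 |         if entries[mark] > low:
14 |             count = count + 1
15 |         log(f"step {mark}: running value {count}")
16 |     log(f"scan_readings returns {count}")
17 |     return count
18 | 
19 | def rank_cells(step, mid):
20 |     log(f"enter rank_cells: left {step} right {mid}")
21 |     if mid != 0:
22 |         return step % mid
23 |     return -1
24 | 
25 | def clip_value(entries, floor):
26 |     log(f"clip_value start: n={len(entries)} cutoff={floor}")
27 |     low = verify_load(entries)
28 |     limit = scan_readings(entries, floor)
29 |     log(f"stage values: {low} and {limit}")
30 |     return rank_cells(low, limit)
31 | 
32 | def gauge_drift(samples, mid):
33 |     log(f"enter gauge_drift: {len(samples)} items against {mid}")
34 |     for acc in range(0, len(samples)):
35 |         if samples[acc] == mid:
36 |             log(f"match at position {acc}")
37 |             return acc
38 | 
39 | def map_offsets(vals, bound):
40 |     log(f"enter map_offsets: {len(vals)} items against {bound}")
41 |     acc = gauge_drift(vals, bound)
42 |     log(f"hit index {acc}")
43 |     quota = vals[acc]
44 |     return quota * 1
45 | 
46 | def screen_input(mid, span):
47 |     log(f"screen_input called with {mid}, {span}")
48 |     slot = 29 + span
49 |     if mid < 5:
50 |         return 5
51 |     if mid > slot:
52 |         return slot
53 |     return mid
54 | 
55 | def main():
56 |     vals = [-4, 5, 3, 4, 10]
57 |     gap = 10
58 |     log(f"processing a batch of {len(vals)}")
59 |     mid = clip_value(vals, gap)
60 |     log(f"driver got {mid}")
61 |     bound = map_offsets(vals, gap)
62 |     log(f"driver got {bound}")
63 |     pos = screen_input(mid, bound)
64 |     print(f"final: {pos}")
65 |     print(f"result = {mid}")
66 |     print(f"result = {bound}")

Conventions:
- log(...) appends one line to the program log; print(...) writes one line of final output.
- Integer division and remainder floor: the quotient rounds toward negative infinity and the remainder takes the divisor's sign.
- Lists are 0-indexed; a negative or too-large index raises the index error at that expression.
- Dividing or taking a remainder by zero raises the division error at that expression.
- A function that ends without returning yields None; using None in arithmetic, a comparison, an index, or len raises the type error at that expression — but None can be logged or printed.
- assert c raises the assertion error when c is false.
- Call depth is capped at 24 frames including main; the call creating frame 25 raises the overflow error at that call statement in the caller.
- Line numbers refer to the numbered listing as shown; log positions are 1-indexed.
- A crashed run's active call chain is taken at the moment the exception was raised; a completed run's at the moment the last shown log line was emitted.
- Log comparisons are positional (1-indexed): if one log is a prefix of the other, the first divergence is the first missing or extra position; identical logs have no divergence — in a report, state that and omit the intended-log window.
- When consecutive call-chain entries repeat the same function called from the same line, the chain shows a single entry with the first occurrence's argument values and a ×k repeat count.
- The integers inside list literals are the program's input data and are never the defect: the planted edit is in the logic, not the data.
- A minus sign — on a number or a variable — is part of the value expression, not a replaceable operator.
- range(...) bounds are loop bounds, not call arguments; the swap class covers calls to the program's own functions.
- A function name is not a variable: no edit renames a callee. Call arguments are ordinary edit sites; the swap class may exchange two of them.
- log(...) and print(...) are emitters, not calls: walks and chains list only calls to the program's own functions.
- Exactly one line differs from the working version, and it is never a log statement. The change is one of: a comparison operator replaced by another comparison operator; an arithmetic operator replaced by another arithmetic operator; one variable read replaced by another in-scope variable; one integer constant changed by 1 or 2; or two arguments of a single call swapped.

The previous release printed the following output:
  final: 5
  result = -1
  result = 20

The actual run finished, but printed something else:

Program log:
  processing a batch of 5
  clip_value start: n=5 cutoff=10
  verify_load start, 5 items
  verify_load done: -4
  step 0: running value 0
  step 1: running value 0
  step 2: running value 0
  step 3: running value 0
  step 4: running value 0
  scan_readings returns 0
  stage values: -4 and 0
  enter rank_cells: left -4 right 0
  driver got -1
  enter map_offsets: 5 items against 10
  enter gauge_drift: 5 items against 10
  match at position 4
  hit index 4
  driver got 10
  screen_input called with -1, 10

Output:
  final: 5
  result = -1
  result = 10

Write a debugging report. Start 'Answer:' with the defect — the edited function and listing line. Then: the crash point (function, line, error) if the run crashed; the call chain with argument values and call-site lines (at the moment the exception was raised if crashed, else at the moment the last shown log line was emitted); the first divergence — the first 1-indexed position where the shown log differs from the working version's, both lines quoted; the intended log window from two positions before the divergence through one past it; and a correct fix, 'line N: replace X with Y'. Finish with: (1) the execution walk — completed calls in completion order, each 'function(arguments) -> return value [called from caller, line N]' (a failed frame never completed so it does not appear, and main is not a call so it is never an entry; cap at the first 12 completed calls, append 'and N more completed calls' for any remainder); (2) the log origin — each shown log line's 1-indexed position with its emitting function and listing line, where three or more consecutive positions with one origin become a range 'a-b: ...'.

Answer: the defect is in map_offsets at line 44.
Core observation: Log line 18 is where behavior first shows: 'driver got 10' appears instead of 'driver got 20'.
Call chain: main -> screen_input(-1, 10) (called at line 63).
First divergence: at position 18 the run shows 'driver got 10' where the working version logs 'driver got 20'.
Intended log window:
  16: match at position 4
  17: hit index 4
  18: driver got 20
  19: screen_input called with -1, 20
Execution walk:
  verify_load([-4, 5, 3, 4, 10]) -> -4  [called from clip_value, line 27]
  scan_readings([-4, 5, 3, 4, 10], 10) -> 0  [called from clip_value, line 28]
  rank_cells(-4, 0) -> -1  [called from clip_value, line 30]
  clip_value([-4, 5, 3, 4, 10], 10) -> -1  [called from main, line 59]
  gauge_drift([-4, 5, 3, 4, 10], 10) -> 4  [called from map_offsets, line 41]
  map_offsets([-4, 5, 3, 4, 10], 10) -> 10  [called from main, line 61]
  screen_input(-1, 10) -> 5  [called from main, line 63]
Log line origins:
  1: logged in main at line 58
  2: logged in clip_value at line 26
  3: logged in verify_load at line 2
  4: logged in verify_load at line 7
  5-9: logged in scan_readings at line 15
  10: logged in scan_readings at line 16
  11: logged in clip_value at line 29
  12: logged in rank_cells at line 20
  13: logged in main at line 60
  14: logged in map_offsets at line 40
  15: logged in gauge_drift at line 33
  16: logged in gauge_drift at line 36
  17: logged in map_offsets at line 42
  18: logged in main at line 62
  19: logged in screen_input at line 47
A correct fix: line 44: replace `1` with `2`.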